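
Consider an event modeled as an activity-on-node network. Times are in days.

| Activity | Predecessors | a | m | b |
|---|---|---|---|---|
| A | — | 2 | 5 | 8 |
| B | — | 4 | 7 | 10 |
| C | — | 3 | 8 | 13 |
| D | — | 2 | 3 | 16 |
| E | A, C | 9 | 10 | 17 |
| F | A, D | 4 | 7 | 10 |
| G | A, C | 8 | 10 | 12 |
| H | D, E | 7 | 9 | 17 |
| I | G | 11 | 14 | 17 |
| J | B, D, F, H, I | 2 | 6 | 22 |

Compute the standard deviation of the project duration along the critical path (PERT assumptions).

te_A = (2 + 4·5 + 8)/6 = 30/6 = 5; σ²_A = ((8−2)/6)² = 1.000
te_B = (4 + 4·7 + 10)/6 = 42/6 = 7; σ²_B = ((10−4)/6)² = 1.000
te_C = (3 + 4·8 + 13)/6 = 48/6 = 8; σ²_C = ((13−3)/6)² = 2.778
te_D = (2 + 4·3 + 16)/6 = 30/6 = 5; σ²_D = ((16−2)/6)² = 5.444
te_E = (9 + 4·10 + 17)/6 = 66/6 = 11; σ²_E = ((17−9)/6)² = 1.778
te_F = (4 + 4·7 + 10)/6 = 42/6 = 7; σ²_F = ((10−4)/6)² = 1.000
te_G = (8 + 4·10 + 12)/6 = 60/6 = 10; σ²_G = ((12−8)/6)² = 0.444
te_H = (7 + 4·9 + 17)/6 = 60/6 = 10; σ²_H = ((17−7)/6)² = 2.778
te_I = (11 + 4·14 + 17)/6 = 84/6 = 14; σ²_I = ((17−11)/6)² = 1.000
te_J = (2 + 4·6 + 22)/6 = 48/6 = 8; σ²_J = ((22−2)/6)² = 11.111

Forward pass:
ES_A = 0; EF_A = 5
ES_B = 0; EF_B = 7
ES_C = 0; EF_C = 8
ES_D = 0; EF_D = 5
ES_E = max(EF_A=5, EF_C=8) = 8; EF_E = 8+11 = 19
ES_F = max(EF_A=5, EF_D=5) = 5; EF_F = 5+7 = 12
ES_G = max(EF_A=5, EF_C=8) = 8; EF_G = 8+10 = 18
ES_H = max(EF_D=5, EF_E=19) = 19; EF_H = 19+10 = 29
ES_I = 18; EF_I = 18+14 = 32
ES_J = max(EF_B=7, EF_D=5, EF_F=12, EF_H=29, EF_I=32) = 32; EF_J = 32+8 = 40
Expected project duration μ = 40 days. Critical path: C → G → I → J.

Variance along critical path = 2.778 + 0.444 + 1.000 + 11.111 = 15.333
σ = √15.333 = 3.916 days

3.92 days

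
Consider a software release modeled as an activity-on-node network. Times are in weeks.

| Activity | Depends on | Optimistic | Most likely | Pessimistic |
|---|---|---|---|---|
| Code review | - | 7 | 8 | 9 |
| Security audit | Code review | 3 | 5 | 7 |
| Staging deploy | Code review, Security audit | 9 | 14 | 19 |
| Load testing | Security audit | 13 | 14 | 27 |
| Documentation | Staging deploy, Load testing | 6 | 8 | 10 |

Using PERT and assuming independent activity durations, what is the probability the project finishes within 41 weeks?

te_Code review = (7 + 4·8 + 9)/6 = 48/6 = 8; σ²_Code review = ((9−7)/6)² = 0.111
te_Security audit = (3 + 4·5 + 7)/6 = 30/6 = 5; σ²_Security audit = ((7−3)/6)² = 0.444
te_Staging deploy = (9 + 4·14 + 19)/6 = 84/6 = 14; σ²_Staging deploy = ((19−9)/6)² = 2.778
te_Load testing = (13 + 4·14 + 27)/6 = 96/6 = 16; σ²_Load testing = ((27−13)/6)² = 5.444
te_Documentation = (6 + 4·8 + 10)/6 = 48/6 = 8; σ²_Documentation = ((10−6)/6)² = 0.444

Forward pass:
ES_Code review = 0; EF_Code review = 8
ES_Security audit = 8; EF_Security audit = 8+5 = 13
ES_Staging deploy = max(EF_Code review=8, EF_Security audit=13) = 13; EF_Staging deploy = 13+14 = 27
ES_Load testing = 13; EF_Load testing = 13+16 = 29
ES_Documentation = max(EF_Staging deploy=27, EF_Load testing=29) = 29; EF_Documentation = 29+8 = 37
Expected project duration μ = 37 weeks. Critical path: Code review → Security audit → Load testing → Documentation.

Variance along critical path = 0.111 + 0.444 + 5.444 + 0.444 = 6.444; σ = √6.444 = 2.539 weeks.
Z = (41 − 37) / 2.539 = 1.576
P(T ≤ 41) = Φ(1.576) ≈ 0.942

0.942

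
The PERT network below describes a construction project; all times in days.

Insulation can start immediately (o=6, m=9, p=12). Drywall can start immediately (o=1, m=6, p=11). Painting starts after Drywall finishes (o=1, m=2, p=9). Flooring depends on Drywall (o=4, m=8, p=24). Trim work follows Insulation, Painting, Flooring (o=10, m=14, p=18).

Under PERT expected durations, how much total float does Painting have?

7 days

te_Insulation = (6 + 4·9 + 12)/6 = 54/6 = 9
te_Drywall = (1 + 4·6 + 11)/6 = 36/6 = 6
te_Painting = (1 + 4·2 + 9)/6 = 18/6 = 3
te_Flooring = (4 + 4·8 + 24)/6 = 60/6 = 10
te_Trim work = (10 + 4·14 + 18)/6 = 84/6 = 14

Forward pass:
ES_Insulation = 0; EF_Insulation = 9
ES_Drywall = 0; EF_Drywall = 6
ES_Painting = 6; EF_Painting = 6+3 = 9
ES_Flooring = 6; EF_Flooring = 6+10 = 16
ES_Trim work = max(EF_Insulation=9, EF_Painting=9, EF_Flooring=16) = 16; EF_Trim work = 16+14 = 30
Expected project duration μ = 30 days. Critical path: Drywall → Flooring → Trim work.

Backward pass:
LF_Trim work = 30; LS_Trim work = 30−14 = 16
LF_Flooring = LS_Trim work = 16; LS_Flooring = 16−10 = 6
LF_Painting = LS_Trim work = 16; LS_Painting = 16−3 = 13
LF_Drywall = min(LS_Painting=13, LS_Flooring=6) = 6; LS_Drywall = 6−6 = 0
LF_Insulation = LS_Trim work = 16; LS_Insulation = 16−9 = 7
Slack_Painting = LS_Painting − ES_Painting = 13 − 6 = 7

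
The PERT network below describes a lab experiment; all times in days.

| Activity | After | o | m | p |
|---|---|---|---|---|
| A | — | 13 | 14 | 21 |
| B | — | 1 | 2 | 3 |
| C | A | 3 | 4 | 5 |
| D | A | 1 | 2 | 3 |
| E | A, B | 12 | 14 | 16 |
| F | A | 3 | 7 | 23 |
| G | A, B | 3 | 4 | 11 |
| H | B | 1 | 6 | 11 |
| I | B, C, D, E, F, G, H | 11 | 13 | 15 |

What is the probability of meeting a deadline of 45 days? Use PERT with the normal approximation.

te_A = (13 + 4·14 + 21)/6 = 90/6 = 15; σ²_A = ((21−13)/6)² = 1.778
te_B = (1 + 4·2 + 3)/6 = 12/6 = 2; σ²_B = ((3−1)/6)² = 0.111
te_C = (3 + 4·4 + 5)/6 = 24/6 = 4; σ²_C = ((5−3)/6)² = 0.111
te_D = (1 + 4·2 + 3)/6 = 12/6 = 2; σ²_D = ((3−1)/6)² = 0.111
te_E = (12 + 4·14 + 16)/6 = 84/6 = 14; σ²_E = ((16−12)/6)² = 0.444
te_F = (3 + 4·7 + 23)/6 = 54/6 = 9; σ²_F = ((23−3)/6)² = 11.111
te_G = (3 + 4·4 + 11)/6 = 30/6 = 5; σ²_G = ((11−3)/6)² = 1.778
te_H = (1 + 4·6 + 11)/6 = 36/6 = 6; σ²_H = ((11−1)/6)² = 2.778
te_I = (11 + 4·13 + 15)/6 = 78/6 = 13; σ²_I = ((15−11)/6)² = 0.444

Forward pass:
ES_A = 0; EF_A = 15
ES_B = 0; EF_B = 2
ES_C = 15; EF_C = 15+4 = 19
ES_D = 15; EF_D = 15+2 = 17
ES_E = max(EF_A=15, EF_B=2) = 15; EF_E = 15+14 = 29
ES_F = 15; EF_F = 15+9 = 24
ES_G = max(EF_A=15, EF_B=2) = 15; EF_G = 15+5 = 20
ES_H = 2; EF_H = 2+6 = 8
ES_I = max(EF_B=2, EF_C=19, EF_D=17, EF_E=29, EF_F=24, EF_G=20, EF_H=8) = 29; EF_I = 29+13 = 42
Expected project duration μ = 42 days. Critical path: A → E → I.

Variance along critical path = 1.778 + 0.444 + 0.444 = 2.667; σ = √2.667 = 1.633 days.
Z = (45 − 42) / 1.633 = 1.837
P(T ≤ 45) = Φ(1.837) ≈ 0.967

0.967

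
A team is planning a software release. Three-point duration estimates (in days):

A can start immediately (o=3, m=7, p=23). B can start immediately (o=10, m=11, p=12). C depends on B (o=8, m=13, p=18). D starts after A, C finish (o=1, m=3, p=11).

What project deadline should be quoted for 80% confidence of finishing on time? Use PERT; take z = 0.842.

30.0 days

te_A = (3 + 4·7 + 23)/6 = 54/6 = 9; σ²_A = ((23−3)/6)² = 11.111
te_B = (10 + 4·11 + 12)/6 = 66/6 = 11; σ²_B = ((12−10)/6)² = 0.111
te_C = (8 + 4·13 + 18)/6 = 78/6 = 13; σ²_C = ((18−8)/6)² = 2.778
te_D = (1 + 4·3 + 11)/6 = 24/6 = 4; σ²_D = ((11−1)/6)² = 2.778

Forward pass:
ES_A = 0; EF_A = 9
ES_B = 0; EF_B = 11
ES_C = 11; EF_C = 11+13 = 24
ES_D = max(EF_A=9, EF_C=24) = 24; EF_D = 24+4 = 28
Expected project duration μ = 28 days. Critical path: B → C → D.

Variance along critical path = 0.111 + 2.778 + 2.778 = 5.667; σ = 2.380 days.
D = μ + z·σ = 28 + 0.842·2.380 = 30.0 days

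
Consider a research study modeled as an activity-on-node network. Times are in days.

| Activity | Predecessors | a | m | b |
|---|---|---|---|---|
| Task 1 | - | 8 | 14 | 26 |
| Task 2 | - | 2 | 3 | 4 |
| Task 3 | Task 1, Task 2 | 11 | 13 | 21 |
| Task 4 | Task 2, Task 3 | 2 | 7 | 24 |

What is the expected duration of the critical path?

te_Task 1 = (8 + 4·14 + 26)/6 = 90/6 = 15
te_Task 2 = (2 + 4·3 + 4)/6 = 18/6 = 3
te_Task 3 = (11 + 4·13 + 21)/6 = 84/6 = 14
te_Task 4 = (2 + 4·7 + 24)/6 = 54/6 = 9

Forward pass:
ES_Task 1 = 0; EF_Task 1 = 15
ES_Task 2 = 0; EF_Task 2 = 3
ES_Task 3 = max(EF_Task 1=15, EF_Task 2=3) = 15; EF_Task 3 = 15+14 = 29
ES_Task 4 = max(EF_Task 2=3, EF_Task 3=29) = 29; EF_Task 4 = 29+9 = 38
Expected project duration μ = 38 days. Critical path: Task 1 → Task 3 → Task 4.

38 days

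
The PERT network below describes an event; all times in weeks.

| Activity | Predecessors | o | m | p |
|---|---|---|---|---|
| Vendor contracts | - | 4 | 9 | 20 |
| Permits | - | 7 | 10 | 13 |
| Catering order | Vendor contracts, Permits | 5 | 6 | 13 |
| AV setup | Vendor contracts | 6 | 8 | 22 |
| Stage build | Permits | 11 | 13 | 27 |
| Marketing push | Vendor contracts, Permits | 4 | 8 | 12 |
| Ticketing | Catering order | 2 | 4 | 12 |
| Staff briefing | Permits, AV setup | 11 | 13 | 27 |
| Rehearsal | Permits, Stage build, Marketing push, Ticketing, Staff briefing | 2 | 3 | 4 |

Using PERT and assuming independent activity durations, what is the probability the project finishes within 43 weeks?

te_Vendor contracts = (4 + 4·9 + 20)/6 = 60/6 = 10; σ²_Vendor contracts = ((20−4)/6)² = 7.111
te_Permits = (7 + 4·10 + 13)/6 = 60/6 = 10; σ²_Permits = ((13−7)/6)² = 1.000
te_Catering order = (5 + 4·6 + 13)/6 = 42/6 = 7; σ²_Catering order = ((13−5)/6)² = 1.778
te_AV setup = (6 + 4·8 + 22)/6 = 60/6 = 10; σ²_AV setup = ((22−6)/6)² = 7.111
te_Stage build = (11 + 4·13 + 27)/6 = 90/6 = 15; σ²_Stage build = ((27−11)/6)² = 7.111
te_Marketing push = (4 + 4·8 + 12)/6 = 48/6 = 8; σ²_Marketing push = ((12−4)/6)² = 1.778
te_Ticketing = (2 + 4·4 + 12)/6 = 30/6 = 5; σ²_Ticketing = ((12−2)/6)² = 2.778
te_Staff briefing = (11 + 4·13 + 27)/6 = 90/6 = 15; σ²_Staff briefing = ((27−11)/6)² = 7.111
te_Rehearsal = (2 + 4·3 + 4)/6 = 18/6 = 3; σ²_Rehearsal = ((4−2)/6)² = 0.111

Forward pass:
ES_Vendor contracts = 0; EF_Vendor contracts = 10
ES_Permits = 0; EF_Permits = 10
ES_Catering order = max(EF_Vendor contracts=10, EF_Permits=10) = 10; EF_Catering order = 10+7 = 17
ES_AV setup = 10; EF_AV setup = 10+10 = 20
ES_Stage build = 10; EF_Stage build = 10+15 = 25
ES_Marketing push = max(EF_Vendor contracts=10, EF_Permits=10) = 10; EF_Marketing push = 10+8 = 18
ES_Ticketing = 17; EF_Ticketing = 17+5 = 22
ES_Staff briefing = max(EF_Permits=10, EF_AV setup=20) = 20; EF_Staff briefing = 20+15 = 35
ES_Rehearsal = max(EF_Permits=10, EF_Stage build=25, EF_Marketing push=18, EF_Ticketing=22, EF_Staff briefing=35) = 35; EF_Rehearsal = 35+3 = 38
Expected project duration μ = 38 weeks. Critical path: Vendor contracts → AV setup → Staff briefing → Rehearsal.

Variance along critical path = 7.111 + 7.111 + 7.111 + 0.111 = 21.444; σ = √21.444 = 4.631 weeks.
Z = (43 − 38) / 4.631 = 1.080
P(T ≤ 43) = Φ(1.080) ≈ 0.860

0.860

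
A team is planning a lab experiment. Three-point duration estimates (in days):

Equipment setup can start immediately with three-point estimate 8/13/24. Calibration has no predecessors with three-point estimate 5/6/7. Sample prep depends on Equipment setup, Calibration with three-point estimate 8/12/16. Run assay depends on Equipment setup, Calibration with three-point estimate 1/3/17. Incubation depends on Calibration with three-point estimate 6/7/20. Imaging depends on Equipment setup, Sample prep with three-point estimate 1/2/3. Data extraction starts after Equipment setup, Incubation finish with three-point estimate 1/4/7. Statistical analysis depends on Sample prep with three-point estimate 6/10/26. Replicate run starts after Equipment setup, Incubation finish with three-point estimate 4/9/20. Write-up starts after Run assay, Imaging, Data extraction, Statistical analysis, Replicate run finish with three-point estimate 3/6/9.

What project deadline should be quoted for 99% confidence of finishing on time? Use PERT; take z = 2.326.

te_Equipment setup = (8 + 4·13 + 24)/6 = 84/6 = 14; σ²_Equipment setup = ((24−8)/6)² = 7.111
te_Calibration = (5 + 4·6 + 7)/6 = 36/6 = 6; σ²_Calibration = ((7−5)/6)² = 0.111
te_Sample prep = (8 + 4·12 + 16)/6 = 72/6 = 12; σ²_Sample prep = ((16−8)/6)² = 1.778
te_Run assay = (1 + 4·3 + 17)/6 = 30/6 = 5; σ²_Run assay = ((17−1)/6)² = 7.111
te_Incubation = (6 + 4·7 + 20)/6 = 54/6 = 9; σ²_Incubation = ((20−6)/6)² = 5.444
te_Imaging = (1 + 4·2 + 3)/6 = 12/6 = 2; σ²_Imaging = ((3−1)/6)² = 0.111
te_Data extraction = (1 + 4·4 + 7)/6 = 24/6 = 4; σ²_Data extraction = ((7−1)/6)² = 1.000
te_Statistical analysis = (6 + 4·10 + 26)/6 = 72/6 = 12; σ²_Statistical analysis = ((26−6)/6)² = 11.111
te_Replicate run = (4 + 4·9 + 20)/6 = 60/6 = 10; σ²_Replicate run = ((20−4)/6)² = 7.111
te_Write-up = (3 + 4·6 + 9)/6 = 36/6 = 6; σ²_Write-up = ((9−3)/6)² = 1.000

Forward pass:
ES_Equipment setup = 0; EF_Equipment setup = 14
ES_Calibration = 0; EF_Calibration = 6
ES_Sample prep = max(EF_Equipment setup=14, EF_Calibration=6) = 14; EF_Sample prep = 14+12 = 26
ES_Run assay = max(EF_Equipment setup=14, EF_Calibration=6) = 14; EF_Run assay = 14+5 = 19
ES_Incubation = 6; EF_Incubation = 6+9 = 15
ES_Imaging = max(EF_Equipment setup=14, EF_Sample prep=26) = 26; EF_Imaging = 26+2 = 28
ES_Data extraction = max(EF_Equipment setup=14, EF_Incubation=15) = 15; EF_Data extraction = 15+4 = 19
ES_Statistical analysis = 26; EF_Statistical analysis = 26+12 = 38
ES_Replicate run = max(EF_Equipment setup=14, EF_Incubation=15) = 15; EF_Replicate run = 15+10 = 25
ES_Write-up = max(EF_Run assay=19, EF_Imaging=28, EF_Data extraction=19, EF_Statistical analysis=38, EF_Replicate run=25) = 38; EF_Write-up = 38+6 = 44
Expected project duration μ = 44 days. Critical path: Equipment setup → Sample prep → Statistical analysis → Write-up.

Variance along critical path = 7.111 + 1.778 + 11.111 + 1.000 = 21.000; σ = 4.583 days.
D = μ + z·σ = 44 + 2.326·4.583 = 54.7 days

54.7 days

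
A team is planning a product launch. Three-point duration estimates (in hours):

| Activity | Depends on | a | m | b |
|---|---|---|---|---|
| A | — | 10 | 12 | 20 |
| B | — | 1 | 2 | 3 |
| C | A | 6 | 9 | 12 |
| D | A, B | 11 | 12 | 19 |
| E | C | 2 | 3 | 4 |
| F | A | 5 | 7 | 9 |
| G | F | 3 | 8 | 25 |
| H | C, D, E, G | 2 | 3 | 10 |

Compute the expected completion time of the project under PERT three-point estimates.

34 hours

te_A = (10 + 4·12 + 20)/6 = 78/6 = 13
te_B = (1 + 4·2 + 3)/6 = 12/6 = 2
te_C = (6 + 4·9 + 12)/6 = 54/6 = 9
te_D = (11 + 4·12 + 19)/6 = 78/6 = 13
te_E = (2 + 4·3 + 4)/6 = 18/6 = 3
te_F = (5 + 4·7 + 9)/6 = 42/6 = 7
te_G = (3 + 4·8 + 25)/6 = 60/6 = 10
te_H = (2 + 4·3 + 10)/6 = 24/6 = 4

Forward pass:
ES_A = 0; EF_A = 13
ES_B = 0; EF_B = 2
ES_C = 13; EF_C = 13+9 = 22
ES_D = max(EF_A=13, EF_B=2) = 13; EF_D = 13+13 = 26
ES_E = 22; EF_E = 22+3 = 25
ES_F = 13; EF_F = 13+7 = 20
ES_G = 20; EF_G = 20+10 = 30
ES_H = max(EF_C=22, EF_D=26, EF_E=25, EF_G=30) = 30; EF_H = 30+4 = 34
Expected project duration μ = 34 hours. Critical path: A → F → G → H.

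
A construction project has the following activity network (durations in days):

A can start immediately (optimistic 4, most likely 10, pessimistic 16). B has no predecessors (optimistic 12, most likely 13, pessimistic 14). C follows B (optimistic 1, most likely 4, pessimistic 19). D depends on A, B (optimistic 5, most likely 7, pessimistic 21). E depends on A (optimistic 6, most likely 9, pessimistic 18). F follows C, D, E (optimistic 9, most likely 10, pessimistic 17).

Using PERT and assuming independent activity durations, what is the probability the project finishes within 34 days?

te_A = (4 + 4·10 + 16)/6 = 60/6 = 10; σ²_A = ((16−4)/6)² = 4.000
te_B = (12 + 4·13 + 14)/6 = 78/6 = 13; σ²_B = ((14−12)/6)² = 0.111
te_C = (1 + 4·4 + 19)/6 = 36/6 = 6; σ²_C = ((19−1)/6)² = 9.000
te_D = (5 + 4·7 + 21)/6 = 54/6 = 9; σ²_D = ((21−5)/6)² = 7.111
te_E = (6 + 4·9 + 18)/6 = 60/6 = 10; σ²_E = ((18−6)/6)² = 4.000
te_F = (9 + 4·10 + 17)/6 = 66/6 = 11; σ²_F = ((17−9)/6)² = 1.778

Forward pass:
ES_A = 0; EF_A = 10
ES_B = 0; EF_B = 13
ES_C = 13; EF_C = 13+6 = 19
ES_D = max(EF_A=10, EF_B=13) = 13; EF_D = 13+9 = 22
ES_E = 10; EF_E = 10+10 = 20
ES_F = max(EF_C=19, EF_D=22, EF_E=20) = 22; EF_F = 22+11 = 33
Expected project duration μ = 33 days. Critical path: B → D → F.

Variance along critical path = 0.111 + 7.111 + 1.778 = 9.000; σ = √9.000 = 3.000 days.
Z = (34 − 33) / 3.000 = 0.333
P(T ≤ 34) = Φ(0.333) ≈ 0.631

0.631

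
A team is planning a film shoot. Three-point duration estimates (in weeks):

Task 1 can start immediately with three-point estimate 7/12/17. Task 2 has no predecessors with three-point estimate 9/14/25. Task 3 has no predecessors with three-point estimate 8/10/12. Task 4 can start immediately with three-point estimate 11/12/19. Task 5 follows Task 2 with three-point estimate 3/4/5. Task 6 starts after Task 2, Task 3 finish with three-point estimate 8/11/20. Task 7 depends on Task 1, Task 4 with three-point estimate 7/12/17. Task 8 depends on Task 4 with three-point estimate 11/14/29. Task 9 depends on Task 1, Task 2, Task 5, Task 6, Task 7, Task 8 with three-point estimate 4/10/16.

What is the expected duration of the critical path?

te_Task 1 = (7 + 4·12 + 17)/6 = 72/6 = 12
te_Task 2 = (9 + 4·14 + 25)/6 = 90/6 = 15
te_Task 3 = (8 + 4·10 + 12)/6 = 60/6 = 10
te_Task 4 = (11 + 4·12 + 19)/6 = 78/6 = 13
te_Task 5 = (3 + 4·4 + 5)/6 = 24/6 = 4
te_Task 6 = (8 + 4·11 + 20)/6 = 72/6 = 12
te_Task 7 = (7 + 4·12 + 17)/6 = 72/6 = 12
te_Task 8 = (11 + 4·14 + 29)/6 = 96/6 = 16
te_Task 9 = (4 + 4·10 + 16)/6 = 60/6 = 10

Forward pass:
ES_Task 1 = 0; EF_Task 1 = 12
ES_Task 2 = 0; EF_Task 2 = 15
ES_Task 3 = 0; EF_Task 3 = 10
ES_Task 4 = 0; EF_Task 4 = 13
ES_Task 5 = 15; EF_Task 5 = 15+4 = 19
ES_Task 6 = max(EF_Task 2=15, EF_Task 3=10) = 15; EF_Task 6 = 15+12 = 27
ES_Task 7 = max(EF_Task 1=12, EF_Task 4=13) = 13; EF_Task 7 = 13+12 = 25
ES_Task 8 = 13; EF_Task 8 = 13+16 = 29
ES_Task 9 = max(EF_Task 1=12, EF_Task 2=15, EF_Task 5=19, EF_Task 6=27, EF_Task 7=25, EF_Task 8=29) = 29; EF_Task 9 = 29+10 = 39
Expected project duration μ = 39 weeks. Critical path: Task 4 → Task 8 → Task 9.

39 weeks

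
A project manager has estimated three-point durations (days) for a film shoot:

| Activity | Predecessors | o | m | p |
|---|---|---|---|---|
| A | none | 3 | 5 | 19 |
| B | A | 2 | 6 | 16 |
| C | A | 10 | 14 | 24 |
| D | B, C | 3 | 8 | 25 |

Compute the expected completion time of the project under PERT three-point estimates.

32 days

te_A = (3 + 4·5 + 19)/6 = 42/6 = 7
te_B = (2 + 4·6 + 16)/6 = 42/6 = 7
te_C = (10 + 4·14 + 24)/6 = 90/6 = 15
te_D = (3 + 4·8 + 25)/6 = 60/6 = 10

Forward pass:
ES_A = 0; EF_A = 7
ES_B = 7; EF_B = 7+7 = 14
ES_C = 7; EF_C = 7+15 = 22
ES_D = max(EF_B=14, EF_C=22) = 22; EF_D = 22+10 = 32
Expected project duration μ = 32 days. Critical path: A → C → D.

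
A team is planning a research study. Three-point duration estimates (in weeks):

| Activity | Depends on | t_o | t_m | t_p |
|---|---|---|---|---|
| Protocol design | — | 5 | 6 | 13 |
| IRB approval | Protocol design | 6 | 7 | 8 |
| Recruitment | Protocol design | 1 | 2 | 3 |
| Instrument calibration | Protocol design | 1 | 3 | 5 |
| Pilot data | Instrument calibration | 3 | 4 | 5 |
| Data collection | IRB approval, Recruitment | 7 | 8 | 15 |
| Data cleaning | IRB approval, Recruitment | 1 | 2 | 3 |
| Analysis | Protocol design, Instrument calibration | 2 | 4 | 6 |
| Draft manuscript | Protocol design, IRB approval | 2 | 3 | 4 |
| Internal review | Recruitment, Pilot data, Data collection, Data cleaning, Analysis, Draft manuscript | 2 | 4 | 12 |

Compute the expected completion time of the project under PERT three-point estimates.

te_Protocol design = (5 + 4·6 + 13)/6 = 42/6 = 7
te_IRB approval = (6 + 4·7 + 8)/6 = 42/6 = 7
te_Recruitment = (1 + 4·2 + 3)/6 = 12/6 = 2
te_Instrument calibration = (1 + 4·3 + 5)/6 = 18/6 = 3
te_Pilot data = (3 + 4·4 + 5)/6 = 24/6 = 4
te_Data collection = (7 + 4·8 + 15)/6 = 54/6 = 9
te_Data cleaning = (1 + 4·2 + 3)/6 = 12/6 = 2
te_Analysis = (2 + 4·4 + 6)/6 = 24/6 = 4
te_Draft manuscript = (2 + 4·3 + 4)/6 = 18/6 = 3
te_Internal review = (2 + 4·4 + 12)/6 = 30/6 = 5

Forward pass:
ES_Protocol design = 0; EF_Protocol design = 7
ES_IRB approval = 7; EF_IRB approval = 7+7 = 14
ES_Recruitment = 7; EF_Recruitment = 7+2 = 9
ES_Instrument calibration = 7; EF_Instrument calibration = 7+3 = 10
ES_Pilot data = 10; EF_Pilot data = 10+4 = 14
ES_Data collection = max(EF_IRB approval=14, EF_Recruitment=9) = 14; EF_Data collection = 14+9 = 23
ES_Data cleaning = max(EF_IRB approval=14, EF_Recruitment=9) = 14; EF_Data cleaning = 14+2 = 16
ES_Analysis = max(EF_Protocol design=7, EF_Instrument calibration=10) = 10; EF_Analysis = 10+4 = 14
ES_Draft manuscript = max(EF_Protocol design=7, EF_IRB approval=14) = 14; EF_Draft manuscript = 14+3 = 17
ES_Internal review = max(EF_Recruitment=9, EF_Pilot data=14, EF_Data collection=23, EF_Data cleaning=16, EF_Analysis=14, EF_Draft manuscript=17) = 23; EF_Internal review = 23+5 = 28
Expected project duration μ = 28 weeks. Critical path: Protocol design → IRB approval → Data collection → Internal review.

28 weeks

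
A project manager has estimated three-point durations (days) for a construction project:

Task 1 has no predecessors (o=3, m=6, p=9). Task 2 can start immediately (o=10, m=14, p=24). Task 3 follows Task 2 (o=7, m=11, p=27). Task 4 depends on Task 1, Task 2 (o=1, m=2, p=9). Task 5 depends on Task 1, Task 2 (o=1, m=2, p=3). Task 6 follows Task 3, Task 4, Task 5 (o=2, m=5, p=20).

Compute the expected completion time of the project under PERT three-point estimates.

35 days

te_Task 1 = (3 + 4·6 + 9)/6 = 36/6 = 6
te_Task 2 = (10 + 4·14 + 24)/6 = 90/6 = 15
te_Task 3 = (7 + 4·11 + 27)/6 = 78/6 = 13
te_Task 4 = (1 + 4·2 + 9)/6 = 18/6 = 3
te_Task 5 = (1 + 4·2 + 3)/6 = 12/6 = 2
te_Task 6 = (2 + 4·5 + 20)/6 = 42/6 = 7

Forward pass:
ES_Task 1 = 0; EF_Task 1 = 6
ES_Task 2 = 0; EF_Task 2 = 15
ES_Task 3 = 15; EF_Task 3 = 15+13 = 28
ES_Task 4 = max(EF_Task 1=6, EF_Task 2=15) = 15; EF_Task 4 = 15+3 = 18
ES_Task 5 = max(EF_Task 1=6, EF_Task 2=15) = 15; EF_Task 5 = 15+2 = 17
ES_Task 6 = max(EF_Task 3=28, EF_Task 4=18, EF_Task 5=17) = 28; EF_Task 6 = 28+7 = 35
Expected project duration μ = 35 days. Critical path: Task 2 → Task 3 → Task 6.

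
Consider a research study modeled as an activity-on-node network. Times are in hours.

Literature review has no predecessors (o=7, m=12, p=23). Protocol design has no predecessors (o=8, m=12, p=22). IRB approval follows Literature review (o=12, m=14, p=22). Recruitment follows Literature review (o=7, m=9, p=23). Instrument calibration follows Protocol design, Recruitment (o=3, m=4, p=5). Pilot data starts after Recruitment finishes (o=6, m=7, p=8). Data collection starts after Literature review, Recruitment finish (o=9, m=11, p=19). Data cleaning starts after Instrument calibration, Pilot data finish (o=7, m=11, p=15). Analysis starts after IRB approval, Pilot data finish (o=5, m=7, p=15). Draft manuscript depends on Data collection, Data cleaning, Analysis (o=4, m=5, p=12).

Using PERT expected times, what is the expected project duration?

48 hours

te_Literature review = (7 + 4·12 + 23)/6 = 78/6 = 13
te_Protocol design = (8 + 4·12 + 22)/6 = 78/6 = 13
te_IRB approval = (12 + 4·14 + 22)/6 = 90/6 = 15
te_Recruitment = (7 + 4·9 + 23)/6 = 66/6 = 11
te_Instrument calibration = (3 + 4·4 + 5)/6 = 24/6 = 4
te_Pilot data = (6 + 4·7 + 8)/6 = 42/6 = 7
te_Data collection = (9 + 4·11 + 19)/6 = 72/6 = 12
te_Data cleaning = (7 + 4·11 + 15)/6 = 66/6 = 11
te_Analysis = (5 + 4·7 + 15)/6 = 48/6 = 8
te_Draft manuscript = (4 + 4·5 + 12)/6 = 36/6 = 6

Forward pass:
ES_Literature review = 0; EF_Literature review = 13
ES_Protocol design = 0; EF_Protocol design = 13
ES_IRB approval = 13; EF_IRB approval = 13+15 = 28
ES_Recruitment = 13; EF_Recruitment = 13+11 = 24
ES_Instrument calibration = max(EF_Protocol design=13, EF_Recruitment=24) = 24; EF_Instrument calibration = 24+4 = 28
ES_Pilot data = 24; EF_Pilot data = 24+7 = 31
ES_Data collection = max(EF_Literature review=13, EF_Recruitment=24) = 24; EF_Data collection = 24+12 = 36
ES_Data cleaning = max(EF_Instrument calibration=28, EF_Pilot data=31) = 31; EF_Data cleaning = 31+11 = 42
ES_Analysis = max(EF_IRB approval=28, EF_Pilot data=31) = 31; EF_Analysis = 31+8 = 39
ES_Draft manuscript = max(EF_Data collection=36, EF_Data cleaning=42, EF_Analysis=39) = 42; EF_Draft manuscript = 42+6 = 48
Expected project duration μ = 48 hours. Critical path: Literature review → Recruitment → Pilot data → Data cleaning → Draft manuscript.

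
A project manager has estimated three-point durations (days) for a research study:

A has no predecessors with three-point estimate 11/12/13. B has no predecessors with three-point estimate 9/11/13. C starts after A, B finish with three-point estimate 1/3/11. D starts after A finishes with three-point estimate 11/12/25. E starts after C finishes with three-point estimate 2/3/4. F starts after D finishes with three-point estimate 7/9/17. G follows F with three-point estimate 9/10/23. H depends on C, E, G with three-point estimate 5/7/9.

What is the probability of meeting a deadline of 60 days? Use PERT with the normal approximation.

0.908

te_A = (11 + 4·12 + 13)/6 = 72/6 = 12; σ²_A = ((13−11)/6)² = 0.111
te_B = (9 + 4·11 + 13)/6 = 66/6 = 11; σ²_B = ((13−9)/6)² = 0.444
te_C = (1 + 4·3 + 11)/6 = 24/6 = 4; σ²_C = ((11−1)/6)² = 2.778
te_D = (11 + 4·12 + 25)/6 = 84/6 = 14; σ²_D = ((25−11)/6)² = 5.444
te_E = (2 + 4·3 + 4)/6 = 18/6 = 3; σ²_E = ((4−2)/6)² = 0.111
te_F = (7 + 4·9 + 17)/6 = 60/6 = 10; σ²_F = ((17−7)/6)² = 2.778
te_G = (9 + 4·10 + 23)/6 = 72/6 = 12; σ²_G = ((23−9)/6)² = 5.444
te_H = (5 + 4·7 + 9)/6 = 42/6 = 7; σ²_H = ((9−5)/6)² = 0.444

Forward pass:
ES_A = 0; EF_A = 12
ES_B = 0; EF_B = 11
ES_C = max(EF_A=12, EF_B=11) = 12; EF_C = 12+4 = 16
ES_D = 12; EF_D = 12+14 = 26
ES_E = 16; EF_E = 16+3 = 19
ES_F = 26; EF_F = 26+10 = 36
ES_G = 36; EF_G = 36+12 = 48
ES_H = max(EF_C=16, EF_E=19, EF_G=48) = 48; EF_H = 48+7 = 55
Expected project duration μ = 55 days. Critical path: A → D → F → G → H.

Variance along critical path = 0.111 + 5.444 + 2.778 + 5.444 + 0.444 = 14.222; σ = √14.222 = 3.771 days.
Z = (60 − 55) / 3.771 = 1.326
P(T ≤ 60) = Φ(1.326) ≈ 0.908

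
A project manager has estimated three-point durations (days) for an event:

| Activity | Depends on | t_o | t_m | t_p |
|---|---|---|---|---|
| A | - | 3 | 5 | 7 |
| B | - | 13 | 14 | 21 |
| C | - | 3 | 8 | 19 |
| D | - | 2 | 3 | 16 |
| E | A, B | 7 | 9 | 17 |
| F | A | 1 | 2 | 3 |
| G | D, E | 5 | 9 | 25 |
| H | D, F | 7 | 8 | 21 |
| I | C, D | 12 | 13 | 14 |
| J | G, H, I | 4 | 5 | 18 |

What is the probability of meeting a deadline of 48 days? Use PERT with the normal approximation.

0.862

te_A = (3 + 4·5 + 7)/6 = 30/6 = 5; σ²_A = ((7−3)/6)² = 0.444
te_B = (13 + 4·14 + 21)/6 = 90/6 = 15; σ²_B = ((21−13)/6)² = 1.778
te_C = (3 + 4·8 + 19)/6 = 54/6 = 9; σ²_C = ((19−3)/6)² = 7.111
te_D = (2 + 4·3 + 16)/6 = 30/6 = 5; σ²_D = ((16−2)/6)² = 5.444
te_E = (7 + 4·9 + 17)/6 = 60/6 = 10; σ²_E = ((17−7)/6)² = 2.778
te_F = (1 + 4·2 + 3)/6 = 12/6 = 2; σ²_F = ((3−1)/6)² = 0.111
te_G = (5 + 4·9 + 25)/6 = 66/6 = 11; σ²_G = ((25−5)/6)² = 11.111
te_H = (7 + 4·8 + 21)/6 = 60/6 = 10; σ²_H = ((21−7)/6)² = 5.444
te_I = (12 + 4·13 + 14)/6 = 78/6 = 13; σ²_I = ((14−12)/6)² = 0.111
te_J = (4 + 4·5 + 18)/6 = 42/6 = 7; σ²_J = ((18−4)/6)² = 5.444

Forward pass:
ES_A = 0; EF_A = 5
ES_B = 0; EF_B = 15
ES_C = 0; EF_C = 9
ES_D = 0; EF_D = 5
ES_E = max(EF_A=5, EF_B=15) = 15; EF_E = 15+10 = 25
ES_F = 5; EF_F = 5+2 = 7
ES_G = max(EF_D=5, EF_E=25) = 25; EF_G = 25+11 = 36
ES_H = max(EF_D=5, EF_F=7) = 7; EF_H = 7+10 = 17
ES_I = max(EF_C=9, EF_D=5) = 9; EF_I = 9+13 = 22
ES_J = max(EF_G=36, EF_H=17, EF_I=22) = 36; EF_J = 36+7 = 43
Expected project duration μ = 43 days. Critical path: B → E → G → J.

Variance along critical path = 1.778 + 2.778 + 11.111 + 5.444 = 21.111; σ = √21.111 = 4.595 days.
Z = (48 − 43) / 4.595 = 1.088
P(T ≤ 48) = Φ(1.088) ≈ 0.862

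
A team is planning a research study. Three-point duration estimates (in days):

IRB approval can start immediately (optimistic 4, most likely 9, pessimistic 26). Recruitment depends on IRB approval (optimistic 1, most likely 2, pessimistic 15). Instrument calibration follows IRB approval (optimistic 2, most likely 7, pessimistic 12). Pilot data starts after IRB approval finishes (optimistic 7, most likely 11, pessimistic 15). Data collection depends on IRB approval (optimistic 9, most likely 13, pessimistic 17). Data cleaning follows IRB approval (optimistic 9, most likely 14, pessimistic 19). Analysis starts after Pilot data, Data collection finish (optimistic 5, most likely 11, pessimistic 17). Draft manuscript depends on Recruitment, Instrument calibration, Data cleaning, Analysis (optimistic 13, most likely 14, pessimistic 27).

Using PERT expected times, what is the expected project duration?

51 days

te_IRB approval = (4 + 4·9 + 26)/6 = 66/6 = 11
te_Recruitment = (1 + 4·2 + 15)/6 = 24/6 = 4
te_Instrument calibration = (2 + 4·7 + 12)/6 = 42/6 = 7
te_Pilot data = (7 + 4·11 + 15)/6 = 66/6 = 11
te_Data collection = (9 + 4·13 + 17)/6 = 78/6 = 13
te_Data cleaning = (9 + 4·14 + 19)/6 = 84/6 = 14
te_Analysis = (5 + 4·11 + 17)/6 = 66/6 = 11
te_Draft manuscript = (13 + 4·14 + 27)/6 = 96/6 = 16

Forward pass:
ES_IRB approval = 0; EF_IRB approval = 11
ES_Recruitment = 11; EF_Recruitment = 11+4 = 15
ES_Instrument calibration = 11; EF_Instrument calibration = 11+7 = 18
ES_Pilot data = 11; EF_Pilot data = 11+11 = 22
ES_Data collection = 11; EF_Data collection = 11+13 = 24
ES_Data cleaning = 11; EF_Data cleaning = 11+14 = 25
ES_Analysis = max(EF_Pilot data=22, EF_Data collection=24) = 24; EF_Analysis = 24+11 = 35
ES_Draft manuscript = max(EF_Recruitment=15, EF_Instrument calibration=18, EF_Data cleaning=25, EF_Analysis=35) = 35; EF_Draft manuscript = 35+16 = 51
Expected project duration μ = 51 days. Critical path: IRB approval → Data collection → Analysis → Draft manuscript.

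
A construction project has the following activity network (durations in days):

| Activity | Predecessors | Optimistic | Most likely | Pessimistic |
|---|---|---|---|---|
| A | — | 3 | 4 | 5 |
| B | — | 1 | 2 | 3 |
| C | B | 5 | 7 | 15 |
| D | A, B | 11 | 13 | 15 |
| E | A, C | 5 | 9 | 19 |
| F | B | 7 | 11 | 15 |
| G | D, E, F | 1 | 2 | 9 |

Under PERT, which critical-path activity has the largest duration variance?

te_A = (3 + 4·4 + 5)/6 = 24/6 = 4; σ²_A = ((5−3)/6)² = 0.111
te_B = (1 + 4·2 + 3)/6 = 12/6 = 2; σ²_B = ((3−1)/6)² = 0.111
te_C = (5 + 4·7 + 15)/6 = 48/6 = 8; σ²_C = ((15−5)/6)² = 2.778
te_D = (11 + 4·13 + 15)/6 = 78/6 = 13; σ²_D = ((15−11)/6)² = 0.444
te_E = (5 + 4·9 + 19)/6 = 60/6 = 10; σ²_E = ((19−5)/6)² = 5.444
te_F = (7 + 4·11 + 15)/6 = 66/6 = 11; σ²_F = ((15−7)/6)² = 1.778
te_G = (1 + 4·2 + 9)/6 = 18/6 = 3; σ²_G = ((9−1)/6)² = 1.778

Forward pass:
ES_A = 0; EF_A = 4
ES_B = 0; EF_B = 2
ES_C = 2; EF_C = 2+8 = 10
ES_D = max(EF_A=4, EF_B=2) = 4; EF_D = 4+13 = 17
ES_E = max(EF_A=4, EF_C=10) = 10; EF_E = 10+10 = 20
ES_F = 2; EF_F = 2+11 = 13
ES_G = max(EF_D=17, EF_E=20, EF_F=13) = 20; EF_G = 20+3 = 23
Expected project duration μ = 23 days. Critical path: B → C → E → G.

Variances on critical path: σ²_B=0.111, σ²_C=2.778, σ²_E=5.444, σ²_G=1.778.
Largest is σ²_E = 5.444.

E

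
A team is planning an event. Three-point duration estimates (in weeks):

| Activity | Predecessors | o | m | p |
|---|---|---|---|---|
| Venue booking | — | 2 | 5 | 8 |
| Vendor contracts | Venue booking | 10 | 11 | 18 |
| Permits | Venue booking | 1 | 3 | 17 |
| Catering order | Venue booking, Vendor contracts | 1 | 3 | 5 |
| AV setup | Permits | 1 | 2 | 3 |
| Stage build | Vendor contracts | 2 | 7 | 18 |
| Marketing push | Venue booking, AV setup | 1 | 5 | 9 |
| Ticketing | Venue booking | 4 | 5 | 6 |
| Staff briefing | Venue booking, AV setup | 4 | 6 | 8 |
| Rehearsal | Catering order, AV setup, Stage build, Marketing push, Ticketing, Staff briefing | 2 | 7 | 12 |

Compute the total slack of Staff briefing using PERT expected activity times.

7 weeks

te_Venue booking = (2 + 4·5 + 8)/6 = 30/6 = 5
te_Vendor contracts = (10 + 4·11 + 18)/6 = 72/6 = 12
te_Permits = (1 + 4·3 + 17)/6 = 30/6 = 5
te_Catering order = (1 + 4·3 + 5)/6 = 18/6 = 3
te_AV setup = (1 + 4·2 + 3)/6 = 12/6 = 2
te_Stage build = (2 + 4·7 + 18)/6 = 48/6 = 8
te_Marketing push = (1 + 4·5 + 9)/6 = 30/6 = 5
te_Ticketing = (4 + 4·5 + 6)/6 = 30/6 = 5
te_Staff briefing = (4 + 4·6 + 8)/6 = 36/6 = 6
te_Rehearsal = (2 + 4·7 + 12)/6 = 42/6 = 7

Forward pass:
ES_Venue booking = 0; EF_Venue booking = 5
ES_Vendor contracts = 5; EF_Vendor contracts = 5+12 = 17
ES_Permits = 5; EF_Permits = 5+5 = 10
ES_Catering order = max(EF_Venue booking=5, EF_Vendor contracts=17) = 17; EF_Catering order = 17+3 = 20
ES_AV setup = 10; EF_AV setup = 10+2 = 12
ES_Stage build = 17; EF_Stage build = 17+8 = 25
ES_Marketing push = max(EF_Venue booking=5, EF_AV setup=12) = 12; EF_Marketing push = 12+5 = 17
ES_Ticketing = 5; EF_Ticketing = 5+5 = 10
ES_Staff briefing = max(EF_Venue booking=5, EF_AV setup=12) = 12; EF_Staff briefing = 12+6 = 18
ES_Rehearsal = max(EF_Catering order=20, EF_AV setup=12, EF_Stage build=25, EF_Marketing push=17, EF_Ticketing=10, EF_Staff briefing=18) = 25; EF_Rehearsal = 25+7 = 32
Expected project duration μ = 32 weeks. Critical path: Venue booking → Vendor contracts → Stage build → Rehearsal.

Backward pass:
LF_Rehearsal = 32; LS_Rehearsal = 32−7 = 25
LF_Staff briefing = LS_Rehearsal = 25; LS_Staff briefing = 25−6 = 19
LF_Ticketing = LS_Rehearsal = 25; LS_Ticketing = 25−5 = 20
LF_Marketing push = LS_Rehearsal = 25; LS_Marketing push = 25−5 = 20
LF_Stage build = LS_Rehearsal = 25; LS_Stage build = 25−8 = 17
LF_AV setup = min(LS_Marketing push=20, LS_Staff briefing=19, LS_Rehearsal=25) = 19; LS_AV setup = 19−2 = 17
LF_Catering order = LS_Rehearsal = 25; LS_Catering order = 25−3 = 22
LF_Permits = LS_AV setup = 17; LS_Permits = 17−5 = 12
LF_Vendor contracts = min(LS_Catering order=22, LS_Stage build=17) = 17; LS_Vendor contracts = 17−12 = 5
LF_Venue booking = min(LS_Vendor contracts=5, LS_Permits=12, LS_Catering order=22, LS_Marketing push=20, LS_Ticketing=20, LS_Staff briefing=19) = 5; LS_Venue booking = 5−5 = 0
Slack_Staff briefing = LS_Staff briefing − ES_Staff briefing = 19 − 12 = 7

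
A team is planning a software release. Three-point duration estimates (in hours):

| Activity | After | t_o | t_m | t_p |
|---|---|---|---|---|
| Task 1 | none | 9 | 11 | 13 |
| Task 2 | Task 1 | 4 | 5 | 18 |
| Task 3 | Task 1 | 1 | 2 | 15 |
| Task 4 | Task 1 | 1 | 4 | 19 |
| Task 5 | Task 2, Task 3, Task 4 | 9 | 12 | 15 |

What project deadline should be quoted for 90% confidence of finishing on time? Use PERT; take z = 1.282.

33.4 hours

te_Task 1 = (9 + 4·11 + 13)/6 = 66/6 = 11; σ²_Task 1 = ((13−9)/6)² = 0.444
te_Task 2 = (4 + 4·5 + 18)/6 = 42/6 = 7; σ²_Task 2 = ((18−4)/6)² = 5.444
te_Task 3 = (1 + 4·2 + 15)/6 = 24/6 = 4; σ²_Task 3 = ((15−1)/6)² = 5.444
te_Task 4 = (1 + 4·4 + 19)/6 = 36/6 = 6; σ²_Task 4 = ((19−1)/6)² = 9.000
te_Task 5 = (9 + 4·12 + 15)/6 = 72/6 = 12; σ²_Task 5 = ((15−9)/6)² = 1.000

Forward pass:
ES_Task 1 = 0; EF_Task 1 = 11
ES_Task 2 = 11; EF_Task 2 = 11+7 = 18
ES_Task 3 = 11; EF_Task 3 = 11+4 = 15
ES_Task 4 = 11; EF_Task 4 = 11+6 = 17
ES_Task 5 = max(EF_Task 2=18, EF_Task 3=15, EF_Task 4=17) = 18; EF_Task 5 = 18+12 = 30
Expected project duration μ = 30 hours. Critical path: Task 1 → Task 2 → Task 5.

Variance along critical path = 0.444 + 5.444 + 1.000 = 6.889; σ = 2.625 hours.
D = μ + z·σ = 30 + 1.282·2.625 = 33.4 hours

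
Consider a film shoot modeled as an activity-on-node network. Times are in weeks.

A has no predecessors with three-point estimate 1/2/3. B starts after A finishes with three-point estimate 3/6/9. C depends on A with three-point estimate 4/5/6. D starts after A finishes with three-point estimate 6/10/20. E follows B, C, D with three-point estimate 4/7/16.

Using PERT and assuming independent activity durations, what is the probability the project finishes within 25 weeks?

te_A = (1 + 4·2 + 3)/6 = 12/6 = 2; σ²_A = ((3−1)/6)² = 0.111
te_B = (3 + 4·6 + 9)/6 = 36/6 = 6; σ²_B = ((9−3)/6)² = 1.000
te_C = (4 + 4·5 + 6)/6 = 30/6 = 5; σ²_C = ((6−4)/6)² = 0.111
te_D = (6 + 4·10 + 20)/6 = 66/6 = 11; σ²_D = ((20−6)/6)² = 5.444
te_E = (4 + 4·7 + 16)/6 = 48/6 = 8; σ²_E = ((16−4)/6)² = 4.000

Forward pass:
ES_A = 0; EF_A = 2
ES_B = 2; EF_B = 2+6 = 8
ES_C = 2; EF_C = 2+5 = 7
ES_D = 2; EF_D = 2+11 = 13
ES_E = max(EF_B=8, EF_C=7, EF_D=13) = 13; EF_E = 13+8 = 21
Expected project duration μ = 21 weeks. Critical path: A → D → E.

Variance along critical path = 0.111 + 5.444 + 4.000 = 9.556; σ = √9.556 = 3.091 weeks.
Z = (25 − 21) / 3.091 = 1.294
P(T ≤ 25) = Φ(1.294) ≈ 0.902

0.902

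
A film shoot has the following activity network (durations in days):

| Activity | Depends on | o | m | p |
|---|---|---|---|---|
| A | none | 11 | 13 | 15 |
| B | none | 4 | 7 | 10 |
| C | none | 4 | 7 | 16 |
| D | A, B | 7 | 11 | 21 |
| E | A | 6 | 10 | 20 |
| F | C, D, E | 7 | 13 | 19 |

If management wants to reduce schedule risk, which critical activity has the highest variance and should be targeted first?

D

te_A = (11 + 4·13 + 15)/6 = 78/6 = 13; σ²_A = ((15−11)/6)² = 0.444
te_B = (4 + 4·7 + 10)/6 = 42/6 = 7; σ²_B = ((10−4)/6)² = 1.000
te_C = (4 + 4·7 + 16)/6 = 48/6 = 8; σ²_C = ((16−4)/6)² = 4.000
te_D = (7 + 4·11 + 21)/6 = 72/6 = 12; σ²_D = ((21−7)/6)² = 5.444
te_E = (6 + 4·10 + 20)/6 = 66/6 = 11; σ²_E = ((20−6)/6)² = 5.444
te_F = (7 + 4·13 + 19)/6 = 78/6 = 13; σ²_F = ((19−7)/6)² = 4.000

Forward pass:
ES_A = 0; EF_A = 13
ES_B = 0; EF_B = 7
ES_C = 0; EF_C = 8
ES_D = max(EF_A=13, EF_B=7) = 13; EF_D = 13+12 = 25
ES_E = 13; EF_E = 13+11 = 24
ES_F = max(EF_C=8, EF_D=25, EF_E=24) = 25; EF_F = 25+13 = 38
Expected project duration μ = 38 days. Critical path: A → D → F.

Variances on critical path: σ²_A=0.444, σ²_D=5.444, σ²_F=4.000.
Largest is σ²_D = 5.444.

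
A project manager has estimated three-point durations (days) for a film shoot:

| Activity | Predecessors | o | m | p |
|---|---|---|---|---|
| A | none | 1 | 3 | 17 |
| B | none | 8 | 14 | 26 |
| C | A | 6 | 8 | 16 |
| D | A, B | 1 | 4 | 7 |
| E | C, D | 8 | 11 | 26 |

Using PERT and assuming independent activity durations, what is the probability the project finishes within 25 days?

0.054

te_A = (1 + 4·3 + 17)/6 = 30/6 = 5; σ²_A = ((17−1)/6)² = 7.111
te_B = (8 + 4·14 + 26)/6 = 90/6 = 15; σ²_B = ((26−8)/6)² = 9.000
te_C = (6 + 4·8 + 16)/6 = 54/6 = 9; σ²_C = ((16−6)/6)² = 2.778
te_D = (1 + 4·4 + 7)/6 = 24/6 = 4; σ²_D = ((7−1)/6)² = 1.000
te_E = (8 + 4·11 + 26)/6 = 78/6 = 13; σ²_E = ((26−8)/6)² = 9.000

Forward pass:
ES_A = 0; EF_A = 5
ES_B = 0; EF_B = 15
ES_C = 5; EF_C = 5+9 = 14
ES_D = max(EF_A=5, EF_B=15) = 15; EF_D = 15+4 = 19
ES_E = max(EF_C=14, EF_D=19) = 19; EF_E = 19+13 = 32
Expected project duration μ = 32 days. Critical path: B → D → E.

Variance along critical path = 9.000 + 1.000 + 9.000 = 19.000; σ = √19.000 = 4.359 days.
Z = (25 − 32) / 4.359 = -1.606
P(T ≤ 25) = Φ(-1.606) ≈ 0.054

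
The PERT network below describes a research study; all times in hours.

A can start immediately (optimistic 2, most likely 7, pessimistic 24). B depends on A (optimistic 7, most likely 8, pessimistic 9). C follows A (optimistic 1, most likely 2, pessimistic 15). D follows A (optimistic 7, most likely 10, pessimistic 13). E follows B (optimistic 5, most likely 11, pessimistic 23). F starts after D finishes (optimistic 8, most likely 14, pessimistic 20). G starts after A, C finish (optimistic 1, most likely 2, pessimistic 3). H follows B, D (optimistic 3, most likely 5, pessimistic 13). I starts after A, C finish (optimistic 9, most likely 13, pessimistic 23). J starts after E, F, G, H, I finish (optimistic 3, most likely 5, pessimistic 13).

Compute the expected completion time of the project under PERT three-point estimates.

te_A = (2 + 4·7 + 24)/6 = 54/6 = 9
te_B = (7 + 4·8 + 9)/6 = 48/6 = 8
te_C = (1 + 4·2 + 15)/6 = 24/6 = 4
te_D = (7 + 4·10 + 13)/6 = 60/6 = 10
te_E = (5 + 4·11 + 23)/6 = 72/6 = 12
te_F = (8 + 4·14 + 20)/6 = 84/6 = 14
te_G = (1 + 4·2 + 3)/6 = 12/6 = 2
te_H = (3 + 4·5 + 13)/6 = 36/6 = 6
te_I = (9 + 4·13 + 23)/6 = 84/6 = 14
te_J = (3 + 4·5 + 13)/6 = 36/6 = 6

Forward pass:
ES_A = 0; EF_A = 9
ES_B = 9; EF_B = 9+8 = 17
ES_C = 9; EF_C = 9+4 = 13
ES_D = 9; EF_D = 9+10 = 19
ES_E = 17; EF_E = 17+12 = 29
ES_F = 19; EF_F = 19+14 = 33
ES_G = max(EF_A=9, EF_C=13) = 13; EF_G = 13+2 = 15
ES_H = max(EF_B=17, EF_D=19) = 19; EF_H = 19+6 = 25
ES_I = max(EF_A=9, EF_C=13) = 13; EF_I = 13+14 = 27
ES_J = max(EF_E=29, EF_F=33, EF_G=15, EF_H=25, EF_I=27) = 33; EF_J = 33+6 = 39
Expected project duration μ = 39 hours. Critical path: A → D → F → J.

39 hours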